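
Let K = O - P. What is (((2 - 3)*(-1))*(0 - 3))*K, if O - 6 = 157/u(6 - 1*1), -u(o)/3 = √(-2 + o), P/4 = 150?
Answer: 1782 + 157*√3/3 ≈ 1872.6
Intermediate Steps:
P = 600 (P = 4*150 = 600)
u(o) = -3*√(-2 + o)
O = 6 - 157*√3/9 (O = 6 + 157/((-3*√(-2 + (6 - 1*1)))) = 6 + 157/((-3*√(-2 + (6 - 1)))) = 6 + 157/((-3*√(-2 + 5))) = 6 + 157/((-3*√3)) = 6 + 157*(-√3/9) = 6 - 157*√3/9 ≈ -24.215)
K = -594 - 157*√3/9 (K = (6 - 157*√3/9) - 1*600 = (6 - 157*√3/9) - 600 = -594 - 157*√3/9 ≈ -624.21)
(((2 - 3)*(-1))*(0 - 3))*K = (((2 - 3)*(-1))*(0 - 3))*(-594 - 157*√3/9) = (-1*(-1)*(-3))*(-594 - 157*√3/9) = (1*(-3))*(-594 - 157*√3/9) = -3*(-594 - 157*√3/9) = 1782 + 157*√3/3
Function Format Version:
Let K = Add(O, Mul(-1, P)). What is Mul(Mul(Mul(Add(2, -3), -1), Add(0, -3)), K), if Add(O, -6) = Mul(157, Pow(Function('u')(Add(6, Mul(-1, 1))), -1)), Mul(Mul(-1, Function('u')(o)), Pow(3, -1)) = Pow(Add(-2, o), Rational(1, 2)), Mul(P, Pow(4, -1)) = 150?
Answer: Add(1782, Mul(Rational(157, 3), Pow(3, Rational(1, 2)))) ≈ 1872.6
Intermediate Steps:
P = 600 (P = Mul(4, 150) = 600)
Function('u')(o) = Mul(-3, Pow(Add(-2, o), Rational(1, 2)))
O = Add(6, Mul(Rational(-157, 9), Pow(3, Rational(1, 2)))) (O = Add(6, Mul(157, Pow(Mul(-3, Pow(Add(-2, Add(6, Mul(-1, 1))), Rational(1, 2))), -1))) = Add(6, Mul(157, Pow(Mul(-3, Pow(Add(-2, Add(6, -1)), Rational(1, 2))), -1))) = Add(6, Mul(157, Pow(Mul(-3, Pow(Add(-2, 5), Rational(1, 2))), -1))) = Add(6, Mul(157, Pow(Mul(-3, Pow(3, Rational(1, 2))), -1))) = Add(6, Mul(157, Mul(Rational(-1, 9), Pow(3, Rational(1, 2))))) = Add(6, Mul(Rational(-157, 9), Pow(3, Rational(1, 2)))) ≈ -24.215)
K = Add(-594, Mul(Rational(-157, 9), Pow(3, Rational(1, 2)))) (K = Add(Add(6, Mul(Rational(-157, 9), Pow(3, Rational(1, 2)))), Mul(-1, 600)) = Add(Add(6, Mul(Rational(-157, 9), Pow(3, Rational(1, 2)))), -600) = Add(-594, Mul(Rational(-157, 9), Pow(3, Rational(1, 2)))) ≈ -624.21)
Mul(Mul(Mul(Add(2, -3), -1), Add(0, -3)), K) = Mul(Mul(Mul(Add(2, -3), -1), Add(0, -3)), Add(-594, Mul(Rational(-157, 9), Pow(3, Rational(1, 2))))) = Mul(Mul(Mul(-1, -1), -3), Add(-594, Mul(Rational(-157, 9), Pow(3, Rational(1, 2))))) = Mul(Mul(1, -3), Add(-594, Mul(Rational(-157, 9), Pow(3, Rational(1, 2))))) = Mul(-3, Add(-594, Mul(Rational(-157, 9), Pow(3, Rational(1, 2))))) = Add(1782, Mul(Rational(157, 3), Pow(3, Rational(1, 2))))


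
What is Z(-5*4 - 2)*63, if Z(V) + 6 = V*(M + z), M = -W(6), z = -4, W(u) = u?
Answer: 13482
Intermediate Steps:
M = -6 (M = -1*6 = -6)
Z(V) = -6 - 10*V (Z(V) = -6 + V*(-6 - 4) = -6 + V*(-10) = -6 - 10*V)
Z(-5*4 - 2)*63 = (-6 - 10*(-5*4 - 2))*63 = (-6 - 10*(-20 - 2))*63 = (-6 - 10*(-22))*63 = (-6 + 220)*63 = 214*63 = 13482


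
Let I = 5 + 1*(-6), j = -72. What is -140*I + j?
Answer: 68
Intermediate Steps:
I = -1 (I = 5 - 6 = -1)
-140*I + j = -140*(-1) - 72 = 140 - 72 = 68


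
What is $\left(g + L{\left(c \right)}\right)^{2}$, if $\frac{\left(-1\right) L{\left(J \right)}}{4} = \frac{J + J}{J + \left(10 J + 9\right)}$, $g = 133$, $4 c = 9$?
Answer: $\frac{3948169}{225} \approx 17547.0$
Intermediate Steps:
$c = \frac{9}{4}$ ($c = \frac{1}{4} \cdot 9 = \frac{9}{4} \approx 2.25$)
$L{\left(J \right)} = - \frac{8 J}{9 + 11 J}$ ($L{\left(J \right)} = - 4 \frac{J + J}{J + \left(10 J + 9\right)} = - 4 \frac{2 J}{J + \left(9 + 10 J\right)} = - 4 \frac{2 J}{9 + 11 J} = - \frac{8 J}{9 + 11 J}$)
$\left(g + L{\left(c \right)}\right)^{2} = \left(133 - \frac{18}{9 + 11 \cdot \frac{9}{4}}\right)^{2} = \left(133 - \frac{18}{9 + \frac{99}{4}}\right)^{2} = \left(133 - \frac{18}{\frac{135}{4}}\right)^{2} = \left(133 - 18 \cdot \frac{4}{135}\right)^{2} = \left(133 - \frac{8}{15}\right)^{2} = \left(\frac{1987}{15}\right)^{2} = \frac{3948169}{225}$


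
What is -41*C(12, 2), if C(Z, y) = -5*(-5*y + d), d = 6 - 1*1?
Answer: -1025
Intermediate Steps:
d = 5 (d = 6 - 1 = 5)
C(Z, y) = -25 + 25*y (C(Z, y) = -5*(-5*y + 5) = -5*(5 - 5*y) = -25 + 25*y)
-41*C(12, 2) = -41*(-25 + 25*2) = -41*(-25 + 50) = -41*25 = -1025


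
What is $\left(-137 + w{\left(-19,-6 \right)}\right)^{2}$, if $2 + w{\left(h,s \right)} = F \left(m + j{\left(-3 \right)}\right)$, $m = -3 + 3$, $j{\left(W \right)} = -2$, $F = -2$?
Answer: $18225$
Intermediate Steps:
$m = 0$
$w{\left(h,s \right)} = 2$ ($w{\left(h,s \right)} = -2 - 2 \left(0 - 2\right) = -2 - -4 = -2 + 4 = 2$)
$\left(-137 + w{\left(-19,-6 \right)}\right)^{2} = \left(-137 + 2\right)^{2} = \left(-135\right)^{2} = 18225$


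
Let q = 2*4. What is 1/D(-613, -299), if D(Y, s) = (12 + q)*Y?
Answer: -1/12260 ≈ -8.1566e-5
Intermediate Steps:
q = 8
D(Y, s) = 20*Y (D(Y, s) = (12 + 8)*Y = 20*Y)
1/D(-613, -299) = 1/(20*(-613)) = 1/(-12260) = -1/12260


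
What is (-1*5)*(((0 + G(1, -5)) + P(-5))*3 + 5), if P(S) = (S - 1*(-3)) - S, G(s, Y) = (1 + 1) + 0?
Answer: -100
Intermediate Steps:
G(s, Y) = 2 (G(s, Y) = 2 + 0 = 2)
P(S) = 3 (P(S) = (S + 3) - S = (3 + S) - S = 3)
(-1*5)*(((0 + G(1, -5)) + P(-5))*3 + 5) = (-1*5)*(((0 + 2) + 3)*3 + 5) = -5*((2 + 3)*3 + 5) = -5*(5*3 + 5) = -5*(15 + 5) = -5*20 = -100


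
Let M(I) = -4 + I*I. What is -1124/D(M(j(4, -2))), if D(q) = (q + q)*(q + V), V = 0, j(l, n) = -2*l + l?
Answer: -281/72 ≈ -3.9028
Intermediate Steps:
j(l, n) = -l
M(I) = -4 + I²
D(q) = 2*q² (D(q) = (q + q)*(q + 0) = (2*q)*q = 2*q²)
-1124/D(M(j(4, -2))) = -1124*1/(2*(-4 + (-1*4)²)²) = -1124*1/(2*(-4 + (-4)²)²) = -1124*1/(2*(-4 + 16)²) = -1124/(2*12²) = -1124/(2*144) = -1124/288 = -1124*1/288 = -281/72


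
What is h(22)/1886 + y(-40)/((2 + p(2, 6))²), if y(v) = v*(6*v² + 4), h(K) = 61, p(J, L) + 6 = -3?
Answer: -14786179/1886 ≈ -7840.0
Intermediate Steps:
p(J, L) = -9 (p(J, L) = -6 - 3 = -9)
y(v) = v*(4 + 6*v²)
h(22)/1886 + y(-40)/((2 + p(2, 6))²) = 61/1886 + (4*(-40) + 6*(-40)³)/((2 - 9)²) = 61*(1/1886) + (-160 + 6*(-64000))/((-7)²) = 61/1886 + (-160 - 384000)/49 = 61/1886 - 384160*1/49 = 61/1886 - 7840 = -14786179/1886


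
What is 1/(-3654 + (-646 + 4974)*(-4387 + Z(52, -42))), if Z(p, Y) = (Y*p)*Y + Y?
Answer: 1/377826418 ≈ 2.6467e-9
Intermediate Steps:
Z(p, Y) = Y + p*Y² (Z(p, Y) = p*Y² + Y = Y + p*Y²)
1/(-3654 + (-646 + 4974)*(-4387 + Z(52, -42))) = 1/(-3654 + (-646 + 4974)*(-4387 - 42*(1 - 42*52))) = 1/(-3654 + 4328*(-4387 - 42*(1 - 2184))) = 1/(-3654 + 4328*(-4387 - 42*(-2183))) = 1/(-3654 + 4328*(-4387 + 91686)) = 1/(-3654 + 4328*87299) = 1/(-3654 + 377830072) = 1/377826418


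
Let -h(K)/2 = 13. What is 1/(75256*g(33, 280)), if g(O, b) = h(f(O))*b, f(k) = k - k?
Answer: -1/547863680 ≈ -1.8253e-9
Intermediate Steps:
f(k) = 0
h(K) = -26 (h(K) = -2*13 = -26)
g(O, b) = -26*b
1/(75256*g(33, 280)) = 1/(75256*((-26*280))) = (1/75256)/(-7280) = (1/75256)*(-1/7280) = -1/547863680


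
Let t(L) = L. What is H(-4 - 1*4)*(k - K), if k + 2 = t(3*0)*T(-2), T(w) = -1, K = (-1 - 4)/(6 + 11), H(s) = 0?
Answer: 0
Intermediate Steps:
K = -5/17 ≈ -0.29412
k = -2 (k = -2 + (3*0)*(-1) = -2 + 0*(-1) = -2 + 0 = -2)
H(-4 - 1*4)*(k - K) = 0*(-2 - 1*(-5/17)) = 0*(-2 + 5/17) = 0*(-29/17) = 0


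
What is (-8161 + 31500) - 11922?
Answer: 11417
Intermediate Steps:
(-8161 + 31500) - 11922 = 23339 - 11922 = 11417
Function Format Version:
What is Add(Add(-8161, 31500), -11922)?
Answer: 11417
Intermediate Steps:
Add(Add(-8161, 31500), -11922) = Add(23339, -11922) = 11417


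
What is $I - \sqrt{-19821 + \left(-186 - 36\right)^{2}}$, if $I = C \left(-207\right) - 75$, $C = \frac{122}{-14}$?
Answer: $\frac{12102}{7} - \sqrt{29463} \approx 1557.2$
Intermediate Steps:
$C = - \frac{61}{7}$ ($C = 122 \left(- \frac{1}{14}\right) = - \frac{61}{7} \approx -8.7143$)
$I = \frac{12102}{7}$ ($I = \left(- \frac{61}{7}\right) \left(-207\right) - 75 = \frac{12627}{7} - 75 = \frac{12102}{7} \approx 1728.9$)
$I - \sqrt{-19821 + \left(-186 - 36\right)^{2}} = \frac{12102}{7} - \sqrt{-19821 + \left(-186 - 36\right)^{2}} = \frac{12102}{7} - \sqrt{-19821 + \left(-222\right)^{2}} = \frac{12102}{7} - \sqrt{-19821 + 49284} = \frac{12102}{7} - \sqrt{29463}$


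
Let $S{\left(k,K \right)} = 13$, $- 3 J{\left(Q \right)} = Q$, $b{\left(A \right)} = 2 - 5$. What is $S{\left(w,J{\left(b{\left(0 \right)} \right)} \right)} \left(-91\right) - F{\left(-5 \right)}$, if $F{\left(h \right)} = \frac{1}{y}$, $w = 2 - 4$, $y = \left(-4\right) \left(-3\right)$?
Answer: $- \frac{14197}{12} \approx -1183.1$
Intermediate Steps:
$y = 12$
$b{\left(A \right)} = -3$
$J{\left(Q \right)} = - \frac{Q}{3}$
$w = -2$
$F{\left(h \right)} = \frac{1}{12}$
$S{\left(w,J{\left(b{\left(0 \right)} \right)} \right)} \left(-91\right) - F{\left(-5 \right)} = 13 \left(-91\right) - \frac{1}{12} = -1183 - \frac{1}{12} = - \frac{14197}{12}$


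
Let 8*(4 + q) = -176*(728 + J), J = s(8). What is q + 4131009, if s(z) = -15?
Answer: 4115319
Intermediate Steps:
J = -15
q = -15690 (q = -4 + (-176*(728 - 15))/8 = -4 + (-176*713)/8 = -4 + (⅛)*(-125488) = -4 - 15686 = -15690)
q + 4131009 = -15690 + 4131009 = 4115319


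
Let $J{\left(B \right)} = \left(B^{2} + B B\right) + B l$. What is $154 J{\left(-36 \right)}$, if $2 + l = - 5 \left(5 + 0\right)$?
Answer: $548856$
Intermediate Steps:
$l = -27$ ($l = -2 - 5 \left(5 + 0\right) = -2 - 25 = -27$)
$J{\left(B \right)} = - 27 B + 2 B^{2}$ ($J{\left(B \right)} = \left(B^{2} + B B\right) + B \left(-27\right) = \left(B^{2} + B^{2}\right) - 27 B = 2 B^{2} - 27 B = - 27 B + 2 B^{2}$)
$154 J{\left(-36 \right)} = 154 \left(- 36 \left(-27 + 2 \left(-36\right)\right)\right) = 154 \left(- 36 \left(-27 - 72\right)\right) = 154 \left(\left(-36\right) \left(-99\right)\right) = 154 \cdot 3564 = 548856$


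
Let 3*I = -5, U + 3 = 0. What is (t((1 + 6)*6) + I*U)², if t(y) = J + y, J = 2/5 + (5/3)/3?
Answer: 4656964/2025 ≈ 2299.7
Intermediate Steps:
U = -3 (U = -3 + 0 = -3)
I = -5/3 (I = (⅓)*(-5) = -5/3 ≈ -1.6667)
J = 43/45 (J = 2*(⅕) + (5*(⅓))*(⅓) = ⅖ + (5/3)*(⅓) = ⅖ + 5/9 = 43/45 ≈ 0.95556)
t(y) = 43/45 + y
(t((1 + 6)*6) + I*U)² = ((43/45 + (1 + 6)*6) - 5/3*(-3))² = ((43/45 + 7*6) + 5)² = ((43/45 + 42) + 5)² = (1933/45 + 5)² = (2158/45)² = 4656964/2025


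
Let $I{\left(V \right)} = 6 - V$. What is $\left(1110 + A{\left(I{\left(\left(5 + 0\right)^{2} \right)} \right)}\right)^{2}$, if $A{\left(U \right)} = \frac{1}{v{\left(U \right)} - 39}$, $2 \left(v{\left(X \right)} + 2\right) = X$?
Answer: $\frac{12568203664}{10201} \approx 1.2321 \cdot 10^{6}$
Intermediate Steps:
$v{\left(X \right)} = -2 + \frac{X}{2}$
$A{\left(U \right)} = \frac{1}{-41 + \frac{U}{2}}$ ($A{\left(U \right)} = \frac{1}{\left(-2 + \frac{U}{2}\right) - 39} = \frac{1}{-41 + \frac{U}{2}}$)
$\left(1110 + A{\left(I{\left(\left(5 + 0\right)^{2} \right)} \right)}\right)^{2} = \left(1110 + \frac{2}{-82 + \left(6 - \left(5 + 0\right)^{2}\right)}\right)^{2} = \left(1110 + \frac{2}{-82 + \left(6 - 5^{2}\right)}\right)^{2} = \left(1110 + \frac{2}{-82 + \left(6 - 25\right)}\right)^{2} = \left(1110 + \frac{2}{-82 - 19}\right)^{2} = \left(1110 + \frac{2}{-101}\right)^{2} = \left(1110 + 2 \left(- \frac{1}{101}\right)\right)^{2} = \left(1110 - \frac{2}{101}\right)^{2} = \left(\frac{112108}{101}\right)^{2} = \frac{12568203664}{10201}$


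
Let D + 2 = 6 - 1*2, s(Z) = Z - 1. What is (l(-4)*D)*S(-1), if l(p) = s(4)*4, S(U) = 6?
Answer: 144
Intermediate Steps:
s(Z) = -1 + Z
l(p) = 12 (l(p) = (-1 + 4)*4 = 3*4 = 12)
D = 2 (D = -2 + (6 - 1*2) = -2 + (6 - 2) = -2 + 4 = 2)
(l(-4)*D)*S(-1) = (12*2)*6 = 24*6 = 144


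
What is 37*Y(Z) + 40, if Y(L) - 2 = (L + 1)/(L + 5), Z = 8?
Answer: 1815/13 ≈ 139.62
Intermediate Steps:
Y(L) = 2 + (1 + L)/(5 + L) (Y(L) = 2 + (L + 1)/(L + 5) = 2 + (1 + L)/(5 + L))
37*Y(Z) + 40 = 37*((11 + 3*8)/(5 + 8)) + 40 = 37*((11 + 24)/13) + 40 = 37*((1/13)*35) + 40 = 37*(35/13) + 40 = 1295/13 + 40 = 1815/13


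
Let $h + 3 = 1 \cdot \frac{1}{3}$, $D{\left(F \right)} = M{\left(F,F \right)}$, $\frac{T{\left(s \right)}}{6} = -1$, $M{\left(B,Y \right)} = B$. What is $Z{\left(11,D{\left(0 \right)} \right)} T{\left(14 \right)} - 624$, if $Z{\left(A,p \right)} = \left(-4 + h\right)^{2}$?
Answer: $- \frac{2672}{3} \approx -890.67$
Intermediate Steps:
$T{\left(s \right)} = -6$ ($T{\left(s \right)} = 6 \left(-1\right) = -6$)
$D{\left(F \right)} = F$
$h = - \frac{8}{3}$ ($h = -3 + 1 \cdot \frac{1}{3} = -3 + \frac{1}{3} = - \frac{8}{3} \approx -2.6667$)
$Z{\left(A,p \right)} = \frac{400}{9}$ ($Z{\left(A,p \right)} = \left(-4 - \frac{8}{3}\right)^{2} = \left(- \frac{20}{3}\right)^{2} = \frac{400}{9}$)
$Z{\left(11,D{\left(0 \right)} \right)} T{\left(14 \right)} - 624 = \frac{400}{9} \left(-6\right) - 624 = - \frac{800}{3} - 624 = - \frac{2672}{3}$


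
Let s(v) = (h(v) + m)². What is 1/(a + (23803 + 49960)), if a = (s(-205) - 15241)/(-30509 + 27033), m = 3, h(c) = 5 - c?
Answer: 869/64092515 ≈ 1.3559e-5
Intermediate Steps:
s(v) = (8 - v)² (s(v) = ((5 - v) + 3)² = (8 - v)²)
a = -7532/869 (a = ((-8 - 205)² - 15241)/(-30509 + 27033) = ((-213)² - 15241)/(-3476) = (45369 - 15241)*(-1/3476) = 30128*(-1/3476) = -7532/869 ≈ -8.6674)
1/(a + (23803 + 49960)) = 1/(-7532/869 + (23803 + 49960)) = 1/(-7532/869 + 73763) = 1/(64092515/869) = 869/64092515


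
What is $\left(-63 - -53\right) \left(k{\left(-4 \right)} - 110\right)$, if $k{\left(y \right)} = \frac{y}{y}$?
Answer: $1090$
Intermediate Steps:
$k{\left(y \right)} = 1$
$\left(-63 - -53\right) \left(k{\left(-4 \right)} - 110\right) = \left(-63 - -53\right) \left(1 - 110\right) = \left(-63 + 53\right) \left(-109\right) = \left(-10\right) \left(-109\right) = 1090$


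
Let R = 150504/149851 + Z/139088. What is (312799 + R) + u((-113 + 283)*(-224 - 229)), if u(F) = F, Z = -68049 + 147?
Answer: 2457218652636691/10421237944 ≈ 2.3579e+5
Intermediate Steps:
Z = -67902
R = 5379058875/10421237944 (R = 150504/149851 - 67902/139088 = 150504*(1/149851) - 67902*1/139088 = 150504/149851 - 33951/69544 = 5379058875/10421237944 ≈ 0.51616)
(312799 + R) + u((-113 + 283)*(-224 - 229)) = (312799 + 5379058875/10421237944) + (-113 + 283)*(-224 - 229) = 3259758186704131/10421237944 + 170*(-453) = 3259758186704131/10421237944 - 77010 = 2457218652636691/10421237944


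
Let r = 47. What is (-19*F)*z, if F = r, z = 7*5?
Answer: -31255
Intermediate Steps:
z = 35
F = 47
(-19*F)*z = -19*47*35 = -893*35 = -31255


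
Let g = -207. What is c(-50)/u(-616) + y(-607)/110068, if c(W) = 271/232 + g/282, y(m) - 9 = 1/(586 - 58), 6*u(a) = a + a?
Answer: -40242617/19802994288 ≈ -0.0020321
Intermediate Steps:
u(a) = a/3 (u(a) = (a + a)/6 = (2*a)/6 = a/3)
y(m) = 4753/528 (y(m) = 9 + 1/(586 - 58) = 9 + 1/528 = 4753/528)
c(W) = 4733/10904 (c(W) = 271/232 - 207/282 = 271*(1/232) - 207*1/282 = 271/232 - 69/94 = 4733/10904)
c(-50)/u(-616) + y(-607)/110068 = 4733/(10904*(((1/3)*(-616)))) + (4753/528)/110068 = 4733/(10904*(-616/3)) + (4753/528)*(1/110068) = (4733/10904)*(-3/616) + 679/8302272 = -14199/6716864 + 679/8302272 = -40242617/19802994288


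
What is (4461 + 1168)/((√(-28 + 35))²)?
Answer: 5629/7 ≈ 804.14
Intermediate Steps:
(4461 + 1168)/((√(-28 + 35))²) = 5629/((√7)²) = 5629/7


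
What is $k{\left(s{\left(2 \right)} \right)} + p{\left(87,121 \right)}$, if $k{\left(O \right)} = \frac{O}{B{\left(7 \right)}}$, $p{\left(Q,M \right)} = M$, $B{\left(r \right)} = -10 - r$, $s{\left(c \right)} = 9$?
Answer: $\frac{2048}{17} \approx 120.47$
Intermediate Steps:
$k{\left(O \right)} = - \frac{O}{17}$ ($k{\left(O \right)} = \frac{O}{-10 - 7} = \frac{O}{-17} = O \left(- \frac{1}{17}\right) = - \frac{O}{17}$)
$k{\left(s{\left(2 \right)} \right)} + p{\left(87,121 \right)} = \left(- \frac{1}{17}\right) 9 + 121 = - \frac{9}{17} + 121 = \frac{2048}{17}$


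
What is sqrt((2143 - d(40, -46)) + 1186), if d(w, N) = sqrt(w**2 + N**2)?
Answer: sqrt(3329 - 2*sqrt(929)) ≈ 57.167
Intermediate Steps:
d(w, N) = sqrt(N**2 + w**2)
sqrt((2143 - d(40, -46)) + 1186) = sqrt((2143 - sqrt((-46)**2 + 40**2)) + 1186) = sqrt((2143 - sqrt(2116 + 1600)) + 1186) = sqrt((2143 - sqrt(3716)) + 1186) = sqrt((2143 - 2*sqrt(929)) + 1186) = sqrt(3329 - 2*sqrt(929))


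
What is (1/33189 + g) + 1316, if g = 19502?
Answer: 690928603/33189 ≈ 20818.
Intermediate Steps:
(1/33189 + g) + 1316 = (1/33189 + 19502) + 1316 = 647251879/33189 + 1316 = 690928603/33189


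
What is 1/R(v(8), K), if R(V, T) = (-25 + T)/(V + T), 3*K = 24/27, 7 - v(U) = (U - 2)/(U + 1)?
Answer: -179/667 ≈ -0.26837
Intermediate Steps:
v(U) = 7 - (-2 + U)/(1 + U) (v(U) = 7 - (U - 2)/(U + 1) = 7 - (-2 + U)/(1 + U))
K = 8/27 (K = (24/27)/3 = (24*(1/27))/3 = (1/3)*(8/9) = 8/27 ≈ 0.29630)
R(V, T) = (-25 + T)/(T + V)
1/R(v(8), K) = 1/((-25 + 8/27)/(8/27 + 3*(3 + 2*8)/(1 + 8))) = 1/(-667/27/(8/27 + 3*(3 + 16)/9)) = 1/(-667/27/(8/27 + 3*(1/9)*19)) = 1/(-667/27/(8/27 + 19/3)) = 1/(-667/27/(179/27)) = 1/((27/179)*(-667/27)) = 1/(-667/179) = -179/667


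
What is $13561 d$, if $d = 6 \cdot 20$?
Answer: $1627320$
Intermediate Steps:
$d = 120$
$13561 d = 13561 \cdot 120 = 1627320$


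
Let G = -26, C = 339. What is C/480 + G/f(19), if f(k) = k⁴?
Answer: 14722113/20851360 ≈ 0.70605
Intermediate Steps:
C/480 + G/f(19) = 339/480 - 26/(19⁴) = 339*(1/480) - 26/130321 = 113/160 - 26*1/130321 = 113/160 - 26/130321 = 14722113/20851360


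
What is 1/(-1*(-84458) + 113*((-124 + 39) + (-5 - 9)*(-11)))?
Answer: 1/92255 ≈ 1.0840e-5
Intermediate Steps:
1/(-1*(-84458) + 113*((-124 + 39) + (-5 - 9)*(-11))) = 1/(84458 + 113*(-85 - 14*(-11))) = 1/(84458 + 113*(-85 + 154)) = 1/(84458 + 113*69) = 1/(84458 + 7797) = 1/92255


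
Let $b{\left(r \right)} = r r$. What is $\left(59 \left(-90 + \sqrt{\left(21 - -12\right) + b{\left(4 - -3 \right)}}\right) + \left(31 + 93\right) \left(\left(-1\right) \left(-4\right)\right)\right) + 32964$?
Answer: $28150 + 59 \sqrt{82} \approx 28684.0$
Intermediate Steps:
$b{\left(r \right)} = r^{2}$
$\left(59 \left(-90 + \sqrt{\left(21 - -12\right) + b{\left(4 - -3 \right)}}\right) + \left(31 + 93\right) \left(\left(-1\right) \left(-4\right)\right)\right) + 32964 = \left(59 \left(-90 + \sqrt{\left(21 - -12\right) + \left(4 - -3\right)^{2}}\right) + \left(31 + 93\right) \left(\left(-1\right) \left(-4\right)\right)\right) + 32964 = \left(59 \left(-90 + \sqrt{\left(21 + 12\right) + \left(4 + 3\right)^{2}}\right) + 124 \cdot 4\right) + 32964 = \left(59 \left(-90 + \sqrt{33 + 7^{2}}\right) + 496\right) + 32964 = \left(59 \left(-90 + \sqrt{33 + 49}\right) + 496\right) + 32964 = \left(59 \left(-90 + \sqrt{82}\right) + 496\right) + 32964 = \left(\left(-5310 + 59 \sqrt{82}\right) + 496\right) + 32964 = \left(-4814 + 59 \sqrt{82}\right) + 32964 = 28150 + 59 \sqrt{82}$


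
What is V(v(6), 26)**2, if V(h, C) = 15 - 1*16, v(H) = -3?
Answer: 1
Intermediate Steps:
V(h, C) = -1 (V(h, C) = 15 - 16 = -1)
V(v(6), 26)**2 = (-1)**2 = 1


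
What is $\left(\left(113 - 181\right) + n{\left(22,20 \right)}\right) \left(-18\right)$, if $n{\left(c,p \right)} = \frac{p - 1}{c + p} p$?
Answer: $\frac{7428}{7} \approx 1061.1$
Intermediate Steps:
$n{\left(c,p \right)} = \frac{p \left(-1 + p\right)}{c + p}$ ($n{\left(c,p \right)} = \frac{-1 + p}{c + p} p = \frac{p \left(-1 + p\right)}{c + p}$)
$\left(\left(113 - 181\right) + n{\left(22,20 \right)}\right) \left(-18\right) = \left(\left(113 - 181\right) + \frac{20 \left(-1 + 20\right)}{22 + 20}\right) \left(-18\right) = \left(-68 + 20 \cdot \frac{1}{42} \cdot 19\right) \left(-18\right) = \left(-68 + \frac{190}{21}\right) \left(-18\right) = \left(- \frac{1238}{21}\right) \left(-18\right) = \frac{7428}{7}$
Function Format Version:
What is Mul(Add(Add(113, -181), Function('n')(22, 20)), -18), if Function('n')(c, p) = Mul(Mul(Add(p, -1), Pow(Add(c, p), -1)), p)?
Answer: Rational(7428, 7) ≈ 1061.1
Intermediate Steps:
Function('n')(c, p) = Mul(p, Pow(Add(c, p), -1), Add(-1, p)) (Function('n')(c, p) = Mul(Mul(Add(-1, p), Pow(Add(c, p), -1)), p) = Mul(Mul(Pow(Add(c, p), -1), Add(-1, p)), p) = Mul(p, Pow(Add(c, p), -1), Add(-1, p)))
Mul(Add(Add(113, -181), Function('n')(22, 20)), -18) = Mul(Add(Add(113, -181), Mul(20, Pow(Add(22, 20), -1), Add(-1, 20))), -18) = Mul(Add(-68, Mul(20, Pow(42, -1), 19)), -18) = Mul(Add(-68, Mul(20, Rational(1, 42), 19)), -18) = Mul(Add(-68, Rational(190, 21)), -18) = Mul(Rational(-1238, 21), -18) = Rational(7428, 7)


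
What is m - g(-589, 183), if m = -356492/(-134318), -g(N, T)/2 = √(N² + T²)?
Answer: 178246/67159 + 2*√380410 ≈ 1236.2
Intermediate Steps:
g(N, T) = -2*√(N² + T²)
m = 178246/67159 (m = -356492*(-1/134318) = 178246/67159 ≈ 2.6541)
m - g(-589, 183) = 178246/67159 - (-2)*√((-589)² + 183²) = 178246/67159 - (-2)*√(346921 + 33489) = 178246/67159 - (-2)*√380410 = 178246/67159 + 2*√380410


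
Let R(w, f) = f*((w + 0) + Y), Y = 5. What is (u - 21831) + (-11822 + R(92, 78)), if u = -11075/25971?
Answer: -677516552/25971 ≈ -26087.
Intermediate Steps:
R(w, f) = f*(5 + w) (R(w, f) = f*((w + 0) + 5) = f*(w + 5) = f*(5 + w))
u = -11075/25971 (u = -11075*1/25971 = -11075/25971 ≈ -0.42644)
(u - 21831) + (-11822 + R(92, 78)) = (-11075/25971 - 21831) + (-11822 + 78*(5 + 92)) = -566983976/25971 + (-11822 + 78*97) = -566983976/25971 + (-11822 + 7566) = -566983976/25971 - 4256 = -677516552/25971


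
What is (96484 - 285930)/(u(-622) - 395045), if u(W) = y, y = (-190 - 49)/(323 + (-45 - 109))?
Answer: 16008187/33381422 ≈ 0.47955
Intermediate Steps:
y = -239/169 (y = -239/(323 - 154) = -239/169 ≈ -1.4142)
u(W) = -239/169
(96484 - 285930)/(u(-622) - 395045) = (96484 - 285930)/(-239/169 - 395045) = -189446/(-66762844/169) = -189446*(-169/66762844) = 16008187/33381422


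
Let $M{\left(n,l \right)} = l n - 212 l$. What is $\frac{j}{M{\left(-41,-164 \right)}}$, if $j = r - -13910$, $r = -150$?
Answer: $\frac{3440}{10373} \approx 0.33163$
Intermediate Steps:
$M{\left(n,l \right)} = - 212 l + l n$
$j = 13760$ ($j = -150 - -13910 = -150 + 13910 = 13760$)
$\frac{j}{M{\left(-41,-164 \right)}} = \frac{13760}{\left(-164\right) \left(-212 - 41\right)} = \frac{13760}{\left(-164\right) \left(-253\right)} = \frac{13760}{41492} = 13760 \cdot \frac{1}{41492} = \frac{3440}{10373}$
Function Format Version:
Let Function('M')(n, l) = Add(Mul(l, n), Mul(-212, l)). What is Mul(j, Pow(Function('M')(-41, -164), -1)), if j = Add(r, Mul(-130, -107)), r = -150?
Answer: Rational(3440, 10373) ≈ 0.33163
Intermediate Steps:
Function('M')(n, l) = Add(Mul(-212, l), Mul(l, n))
j = 13760 (j = Add(-150, Mul(-130, -107)) = Add(-150, 13910) = 13760)
Mul(j, Pow(Function('M')(-41, -164), -1)) = Mul(13760, Pow(Mul(-164, Add(-212, -41)), -1)) = Mul(13760, Pow(Mul(-164, -253), -1)) = Mul(13760, Pow(41492, -1)) = Mul(13760, Rational(1, 41492)) = Rational(3440, 10373)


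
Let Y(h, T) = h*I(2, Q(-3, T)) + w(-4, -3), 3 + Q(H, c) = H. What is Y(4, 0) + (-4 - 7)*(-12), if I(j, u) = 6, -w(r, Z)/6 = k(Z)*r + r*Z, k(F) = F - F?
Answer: 84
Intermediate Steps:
k(F) = 0
Q(H, c) = -3 + H
w(r, Z) = -6*Z*r (w(r, Z) = -6*(0*r + r*Z) = -6*(0 + Z*r) = -6*Z*r)
Y(h, T) = -72 + 6*h (Y(h, T) = h*6 - 6*(-3)*(-4) = 6*h - 72 = -72 + 6*h)
Y(4, 0) + (-4 - 7)*(-12) = (-72 + 6*4) + (-4 - 7)*(-12) = (-72 + 24) - 11*(-12) = -48 + 132 = 84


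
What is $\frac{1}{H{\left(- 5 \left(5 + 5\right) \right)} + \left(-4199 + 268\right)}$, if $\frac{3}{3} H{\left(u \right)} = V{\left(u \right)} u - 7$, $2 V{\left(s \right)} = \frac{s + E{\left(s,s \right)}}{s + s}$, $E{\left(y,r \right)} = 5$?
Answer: $- \frac{4}{15797} \approx -0.00025321$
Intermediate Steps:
$V{\left(s \right)} = \frac{5 + s}{4 s}$ ($V{\left(s \right)} = \frac{\left(s + 5\right) \frac{1}{s + s}}{2} = \frac{\left(5 + s\right) \frac{1}{2 s}}{2} = \frac{\frac{1}{2} \frac{1}{s} \left(5 + s\right)}{2} = \frac{5 + s}{4 s}$)
$H{\left(u \right)} = - \frac{23}{4} + \frac{u}{4}$ ($H{\left(u \right)} = \frac{5 + u}{4 u} u - 7 = \left(\frac{5}{4} + \frac{u}{4}\right) - 7 = - \frac{23}{4} + \frac{u}{4}$)
$\frac{1}{H{\left(- 5 \left(5 + 5\right) \right)} + \left(-4199 + 268\right)} = \frac{1}{\left(- \frac{23}{4} + \frac{\left(-5\right) \left(5 + 5\right)}{4}\right) + \left(-4199 + 268\right)} = \frac{1}{\left(- \frac{23}{4} + \frac{\left(-5\right) 10}{4}\right) - 3931} = \frac{1}{\left(- \frac{23}{4} + \frac{1}{4} \left(-50\right)\right) - 3931} = \frac{1}{\left(- \frac{23}{4} - \frac{25}{2}\right) - 3931} = \frac{1}{- \frac{73}{4} - 3931} = \frac{1}{- \frac{15797}{4}} = - \frac{4}{15797}$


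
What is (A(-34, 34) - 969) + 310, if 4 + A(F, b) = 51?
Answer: -612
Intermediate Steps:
A(F, b) = 47 (A(F, b) = -4 + 51 = 47)
(A(-34, 34) - 969) + 310 = (47 - 969) + 310 = -922 + 310 = -612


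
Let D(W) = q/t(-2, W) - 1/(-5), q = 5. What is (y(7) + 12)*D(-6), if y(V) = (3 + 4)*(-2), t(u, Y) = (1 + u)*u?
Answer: -27/5 ≈ -5.4000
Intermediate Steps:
t(u, Y) = u*(1 + u)
y(V) = -14 (y(V) = 7*(-2) = -14)
D(W) = 27/10 (D(W) = 5/((-2*(1 - 2))) - 1/(-5) = 5/((-2*(-1))) - 1*(-⅕) = 5/2 + ⅕ = 27/10)
(y(7) + 12)*D(-6) = (-14 + 12)*(27/10) = -2*27/10 = -27/5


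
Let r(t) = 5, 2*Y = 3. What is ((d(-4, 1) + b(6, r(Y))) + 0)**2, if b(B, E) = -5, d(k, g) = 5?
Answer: 0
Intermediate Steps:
Y = 3/2 (Y = (1/2)*3 = 3/2 ≈ 1.5000)
((d(-4, 1) + b(6, r(Y))) + 0)**2 = ((5 - 5) + 0)**2 = (0 + 0)**2 = 0**2 = 0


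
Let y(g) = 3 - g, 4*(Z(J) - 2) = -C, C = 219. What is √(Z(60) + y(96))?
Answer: I*√583/2 ≈ 12.073*I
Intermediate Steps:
Z(J) = -211/4 (Z(J) = 2 + (-1*219)/4 = 2 + (¼)*(-219) = 2 - 219/4 = -211/4)
√(Z(60) + y(96)) = √(-211/4 + (3 - 1*96)) = √(-211/4 + (3 - 96)) = √(-211/4 - 93) = √(-583/4) = I*√583/2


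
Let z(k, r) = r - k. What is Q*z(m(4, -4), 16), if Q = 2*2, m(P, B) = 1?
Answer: 60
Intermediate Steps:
Q = 4
Q*z(m(4, -4), 16) = 4*(16 - 1*1) = 4*(16 - 1) = 4*15 = 60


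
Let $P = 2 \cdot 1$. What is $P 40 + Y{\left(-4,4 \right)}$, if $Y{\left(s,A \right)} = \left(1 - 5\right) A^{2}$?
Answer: $16$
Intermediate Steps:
$Y{\left(s,A \right)} = - 4 A^{2}$
$P = 2$
$P 40 + Y{\left(-4,4 \right)} = 2 \cdot 40 - 4 \cdot 4^{2} = 80 - 64 = 16$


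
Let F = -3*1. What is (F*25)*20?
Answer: -1500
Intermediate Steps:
F = -3
(F*25)*20 = -3*25*20 = -75*20 = -1500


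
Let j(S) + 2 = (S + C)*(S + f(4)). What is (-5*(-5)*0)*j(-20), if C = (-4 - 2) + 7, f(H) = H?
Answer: 0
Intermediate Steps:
C = 1 (C = -6 + 7 = 1)
j(S) = -2 + (1 + S)*(4 + S) (j(S) = -2 + (S + 1)*(S + 4) = -2 + (1 + S)*(4 + S))
(-5*(-5)*0)*j(-20) = (-5*(-5)*0)*(2 + (-20)² + 5*(-20)) = (25*0)*(2 + 400 - 100) = 0*302 = 0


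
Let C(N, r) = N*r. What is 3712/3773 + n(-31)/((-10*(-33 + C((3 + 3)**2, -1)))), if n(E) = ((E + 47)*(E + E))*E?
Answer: 59294288/1301685 ≈ 45.552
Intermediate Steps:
n(E) = 2*E**2*(47 + E) (n(E) = ((47 + E)*(2*E))*E = (2*E*(47 + E))*E = 2*E**2*(47 + E))
3712/3773 + n(-31)/((-10*(-33 + C((3 + 3)**2, -1)))) = 3712/3773 + (2*(-31)**2*(47 - 31))/((-10*(-33 + (3 + 3)**2*(-1)))) = 3712*(1/3773) + (2*961*16)/((-10*(-33 + 6**2*(-1)))) = 3712/3773 + 30752/((-10*(-33 + 36*(-1)))) = 3712/3773 + 30752/((-10*(-33 - 36))) = 3712/3773 + 30752/((-10*(-69))) = 3712/3773 + 30752/690 = 3712/3773 + 30752*(1/690) = 3712/3773 + 15376/345 = 59294288/1301685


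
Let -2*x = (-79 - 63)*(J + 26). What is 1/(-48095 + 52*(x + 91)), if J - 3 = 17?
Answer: 1/126469 ≈ 7.9071e-6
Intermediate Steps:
J = 20 (J = 3 + 17 = 20)
x = 3266 (x = -(-79 - 63)*(20 + 26)/2 = -(-71)*46 = -½*(-6532) = 3266)
1/(-48095 + 52*(x + 91)) = 1/(-48095 + 52*(3266 + 91)) = 1/(-48095 + 52*3357) = 1/(-48095 + 174564) = 1/126469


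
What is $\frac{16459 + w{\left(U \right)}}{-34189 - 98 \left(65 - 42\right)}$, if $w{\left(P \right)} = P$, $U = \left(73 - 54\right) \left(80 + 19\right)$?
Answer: $- \frac{18340}{36443} \approx -0.50325$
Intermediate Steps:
$U = 1881$ ($U = 19 \cdot 99 = 1881$)
$\frac{16459 + w{\left(U \right)}}{-34189 - 98 \left(65 - 42\right)} = \frac{16459 + 1881}{-34189 - 98 \left(65 - 42\right)} = \frac{18340}{-34189 - 2254} = \frac{18340}{-36443} = 18340 \left(- \frac{1}{36443}\right) = - \frac{18340}{36443}$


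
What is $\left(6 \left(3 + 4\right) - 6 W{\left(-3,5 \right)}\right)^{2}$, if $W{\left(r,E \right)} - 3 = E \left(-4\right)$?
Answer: $20736$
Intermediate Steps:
$W{\left(r,E \right)} = 3 - 4 E$ ($W{\left(r,E \right)} = 3 + E \left(-4\right) = 3 - 4 E$)
$\left(6 \left(3 + 4\right) - 6 W{\left(-3,5 \right)}\right)^{2} = \left(6 \left(3 + 4\right) - 6 \left(3 - 20\right)\right)^{2} = \left(6 \cdot 7 - 6 \left(3 - 20\right)\right)^{2} = \left(42 - -102\right)^{2} = \left(42 + 102\right)^{2} = 144^{2} = 20736$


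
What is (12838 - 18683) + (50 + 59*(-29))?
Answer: -7506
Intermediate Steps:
(12838 - 18683) + (50 + 59*(-29)) = -5845 + (50 - 1711) = -5845 - 1661 = -7506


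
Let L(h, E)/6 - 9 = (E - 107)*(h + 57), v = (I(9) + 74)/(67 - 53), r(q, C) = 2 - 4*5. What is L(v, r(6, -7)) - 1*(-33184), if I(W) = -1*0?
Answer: -94334/7 ≈ -13476.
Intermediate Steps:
I(W) = 0
r(q, C) = -18 (r(q, C) = 2 - 20 = -18)
v = 37/7 (v = (0 + 74)/(67 - 53) = 74/14 = 74*(1/14) = 37/7 ≈ 5.2857)
L(h, E) = 54 + 6*(-107 + E)*(57 + h) (L(h, E) = 54 + 6*((E - 107)*(h + 57)) = 54 + 6*((-107 + E)*(57 + h)) = 54 + 6*(-107 + E)*(57 + h))
L(v, r(6, -7)) - 1*(-33184) = (-36540 - 642*37/7 + 342*(-18) + 6*(-18)*(37/7)) - 1*(-33184) = (-36540 - 23754/7 - 6156 - 3996/7) + 33184 = -326622/7 + 33184 = -94334/7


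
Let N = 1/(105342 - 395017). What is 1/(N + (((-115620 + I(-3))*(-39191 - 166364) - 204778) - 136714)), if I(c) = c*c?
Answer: 289675/6883859182545774 ≈ 4.2080e-11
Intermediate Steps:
I(c) = c**2
N = -1/289675 (N = 1/(-289675) = -1/289675 ≈ -3.4521e-6)
1/(N + (((-115620 + I(-3))*(-39191 - 166364) - 204778) - 136714)) = 1/(-1/289675 + (((-115620 + (-3)**2)*(-39191 - 166364) - 204778) - 136714)) = 1/(-1/289675 + (((-115620 + 9)*(-205555) - 204778) - 136714)) = 1/(-1/289675 + ((-115611*(-205555) - 204778) - 136714)) = 1/(-1/289675 + ((23764419105 - 204778) - 136714)) = 1/(-1/289675 + (23764214327 - 136714)) = 1/(-1/289675 + 23764077613) = 1/(6883859182545774/289675) = 289675/6883859182545774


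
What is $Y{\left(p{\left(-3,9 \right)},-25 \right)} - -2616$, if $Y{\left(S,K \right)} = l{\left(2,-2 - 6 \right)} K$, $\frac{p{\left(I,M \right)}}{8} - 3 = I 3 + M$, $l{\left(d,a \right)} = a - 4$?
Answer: $2916$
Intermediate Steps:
$l{\left(d,a \right)} = -4 + a$ ($l{\left(d,a \right)} = a - 4 = -4 + a$)
$p{\left(I,M \right)} = 24 + 8 M + 24 I$ ($p{\left(I,M \right)} = 24 + 8 \left(I 3 + M\right) = 24 + 8 \left(3 I + M\right) = 24 + 8 \left(M + 3 I\right) = 24 + \left(8 M + 24 I\right) = 24 + 8 M + 24 I$)
$Y{\left(S,K \right)} = - 12 K$ ($Y{\left(S,K \right)} = \left(-4 - 8\right) K = - 12 K$)
$Y{\left(p{\left(-3,9 \right)},-25 \right)} - -2616 = \left(-12\right) \left(-25\right) - -2616 = 300 + 2616 = 2916$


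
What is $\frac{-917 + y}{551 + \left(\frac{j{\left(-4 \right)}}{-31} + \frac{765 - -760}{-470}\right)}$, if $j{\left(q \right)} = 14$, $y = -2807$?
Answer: $- \frac{10851736}{1594843} \approx -6.8043$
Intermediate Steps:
$\frac{-917 + y}{551 + \left(\frac{j{\left(-4 \right)}}{-31} + \frac{765 - -760}{-470}\right)} = \frac{-917 - 2807}{551 + \left(\frac{14}{-31} + \frac{765 - -760}{-470}\right)} = - \frac{3724}{551 + \left(14 \left(- \frac{1}{31}\right) + \left(765 + 760\right) \left(- \frac{1}{470}\right)\right)} = - \frac{3724}{551 + \left(- \frac{14}{31} + 1525 \left(- \frac{1}{470}\right)\right)} = - \frac{3724}{551 - \frac{10771}{2914}} = - \frac{3724}{\frac{1594843}{2914}} = \left(-3724\right) \frac{2914}{1594843} = - \frac{10851736}{1594843}$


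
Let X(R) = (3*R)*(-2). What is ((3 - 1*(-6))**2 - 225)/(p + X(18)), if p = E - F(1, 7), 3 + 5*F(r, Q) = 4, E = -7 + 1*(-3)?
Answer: 240/197 ≈ 1.2183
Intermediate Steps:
E = -10 (E = -7 - 3 = -10)
X(R) = -6*R
F(r, Q) = 1/5 (F(r, Q) = -3/5 + (1/5)*4 = -3/5 + 4/5 = 1/5)
p = -51/5 (p = -10 - 1*1/5 = -10 - 1/5 = -51/5 ≈ -10.200)
((3 - 1*(-6))**2 - 225)/(p + X(18)) = ((3 - 1*(-6))**2 - 225)/(-51/5 - 6*18) = ((3 + 6)**2 - 225)/(-51/5 - 108) = (9**2 - 225)/(-591/5) = (81 - 225)*(-5/591) = -144*(-5/591) = 240/197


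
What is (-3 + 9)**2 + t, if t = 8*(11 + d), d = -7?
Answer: 68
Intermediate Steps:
t = 32 (t = 8*(11 - 7) = 8*4 = 32)
(-3 + 9)**2 + t = (-3 + 9)**2 + 32 = 6**2 + 32 = 36 + 32 = 68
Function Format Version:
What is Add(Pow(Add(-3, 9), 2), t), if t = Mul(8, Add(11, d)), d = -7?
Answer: 68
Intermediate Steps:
t = 32 (t = Mul(8, Add(11, -7)) = Mul(8, 4) = 32)
Add(Pow(Add(-3, 9), 2), t) = Add(Pow(Add(-3, 9), 2), 32) = Add(Pow(6, 2), 32) = Add(36, 32) = 68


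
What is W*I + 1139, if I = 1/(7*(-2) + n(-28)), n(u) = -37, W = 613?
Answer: 57476/51 ≈ 1127.0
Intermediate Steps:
I = -1/51 (I = 1/(7*(-2) - 37) = 1/(-14 - 37) = 1/(-51) = -1/51 ≈ -0.019608)
W*I + 1139 = 613*(-1/51) + 1139 = -613/51 + 1139 = 57476/51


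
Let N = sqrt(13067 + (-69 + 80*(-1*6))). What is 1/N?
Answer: sqrt(12518)/12518 ≈ 0.0089378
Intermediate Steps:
N = sqrt(12518) (N = sqrt(13067 + (-69 + 80*(-6))) = sqrt(13067 + (-69 - 480)) = sqrt(13067 - 549) = sqrt(12518) ≈ 111.88)
1/N = 1/(sqrt(12518)) = sqrt(12518)/12518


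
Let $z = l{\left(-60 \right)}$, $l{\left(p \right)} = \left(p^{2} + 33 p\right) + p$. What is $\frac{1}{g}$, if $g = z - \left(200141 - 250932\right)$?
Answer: $\frac{1}{52351} \approx 1.9102 \cdot 10^{-5}$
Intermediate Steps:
$l{\left(p \right)} = p^{2} + 34 p$
$z = 1560$ ($z = - 60 \left(34 - 60\right) = \left(-60\right) \left(-26\right) = 1560$)
$g = 52351$ ($g = 1560 - \left(200141 - 250932\right) = 1560 - -50791 = 1560 + 50791 = 52351$)
$\frac{1}{g} = \frac{1}{52351}$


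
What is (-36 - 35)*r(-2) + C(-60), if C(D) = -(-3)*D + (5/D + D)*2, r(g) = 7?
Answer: -4783/6 ≈ -797.17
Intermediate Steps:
C(D) = 5*D + 10/D (C(D) = 3*D + (D + 5/D)*2 = 3*D + (2*D + 10/D) = 5*D + 10/D)
(-36 - 35)*r(-2) + C(-60) = (-36 - 35)*7 + (5*(-60) + 10/(-60)) = -71*7 + (-300 + 10*(-1/60)) = -497 + (-300 - ⅙) = -497 - 1801/6 = -4783/6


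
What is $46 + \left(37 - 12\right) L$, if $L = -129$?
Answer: $-3179$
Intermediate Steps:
$46 + \left(37 - 12\right) L = 46 + \left(37 - 12\right) \left(-129\right) = 46 + 25 \left(-129\right) = 46 - 3225 = -3179$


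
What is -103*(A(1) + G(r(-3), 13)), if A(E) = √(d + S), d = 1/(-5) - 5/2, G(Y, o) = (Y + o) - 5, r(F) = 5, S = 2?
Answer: -1339 - 103*I*√70/10 ≈ -1339.0 - 86.176*I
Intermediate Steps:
G(Y, o) = -5 + Y + o
d = -27/10 (d = 1*(-⅕) - 5*½ = -⅕ - 5/2 = -27/10 ≈ -2.7000)
A(E) = I*√70/10 (A(E) = √(-27/10 + 2) = √(-7/10) = I*√70/10)
-103*(A(1) + G(r(-3), 13)) = -103*(I*√70/10 + (-5 + 5 + 13)) = -103*(I*√70/10 + 13) = -103*(13 + I*√70/10) = -1339 - 103*I*√70/10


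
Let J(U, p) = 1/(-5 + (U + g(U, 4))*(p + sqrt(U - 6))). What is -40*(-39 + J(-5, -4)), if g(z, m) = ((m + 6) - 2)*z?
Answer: 825170/529 - 18*I*sqrt(11)/529 ≈ 1559.9 - 0.11285*I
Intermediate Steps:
g(z, m) = z*(4 + m) (g(z, m) = ((6 + m) - 2)*z = (4 + m)*z = z*(4 + m))
J(U, p) = 1/(-5 + 9*U*(p + sqrt(-6 + U))) (J(U, p) = 1/(-5 + (U + U*(4 + 4))*(p + sqrt(U - 6))) = 1/(-5 + (U + U*8)*(p + sqrt(-6 + U))) = 1/(-5 + (U + 8*U)*(p + sqrt(-6 + U))) = 1/(-5 + (9*U)*(p + sqrt(-6 + U))) = 1/(-5 + 9*U*(p + sqrt(-6 + U))))
-40*(-39 + J(-5, -4)) = -40*(-39 + 1/(-5 + 9*(-5)*(-4) + 9*(-5)*sqrt(-6 - 5))) = -40*(-39 + 1/(-5 + 180 + 9*(-5)*sqrt(-11))) = -40*(-39 + 1/(-5 + 180 + 9*(-5)*(I*sqrt(11)))) = -40*(-39 + 1/(-5 + 180 - 45*I*sqrt(11))) = -40*(-39 + 1/(175 - 45*I*sqrt(11))) = 1560 - 40/(175 - 45*I*sqrt(11))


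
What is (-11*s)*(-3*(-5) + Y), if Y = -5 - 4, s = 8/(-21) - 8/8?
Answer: 638/7 ≈ 91.143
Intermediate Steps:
s = -29/21 (s = 8*(-1/21) - 8*⅛ = -8/21 - 1 = -29/21 ≈ -1.3810)
Y = -9
(-11*s)*(-3*(-5) + Y) = (-11*(-29/21))*(-3*(-5) - 9) = 319*(15 - 9)/21 = (319/21)*6 = 638/7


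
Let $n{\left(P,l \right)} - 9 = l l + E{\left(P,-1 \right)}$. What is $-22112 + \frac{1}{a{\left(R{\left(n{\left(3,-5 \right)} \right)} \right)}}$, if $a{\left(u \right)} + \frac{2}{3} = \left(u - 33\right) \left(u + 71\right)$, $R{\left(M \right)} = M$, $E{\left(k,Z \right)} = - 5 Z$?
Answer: $- \frac{43737533}{1978} \approx -22112.0$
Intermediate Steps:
$n{\left(P,l \right)} = 14 + l^{2}$ ($n{\left(P,l \right)} = 9 + \left(l l - -5\right) = 9 + \left(l^{2} + 5\right) = 9 + \left(5 + l^{2}\right) = 14 + l^{2}$)
$a{\left(u \right)} = - \frac{2}{3} + \left(-33 + u\right) \left(71 + u\right)$ ($a{\left(u \right)} = - \frac{2}{3} + \left(u - 33\right) \left(u + 71\right) = - \frac{2}{3} + \left(-33 + u\right) \left(71 + u\right)$)
$-22112 + \frac{1}{a{\left(R{\left(n{\left(3,-5 \right)} \right)} \right)}} = -22112 + \frac{1}{- \frac{7031}{3} + \left(14 + \left(-5\right)^{2}\right)^{2} + 38 \left(14 + \left(-5\right)^{2}\right)} = -22112 + \frac{1}{- \frac{7031}{3} + \left(14 + 25\right)^{2} + 38 \left(14 + 25\right)} = -22112 + \frac{1}{- \frac{7031}{3} + 39^{2} + 38 \cdot 39} = -22112 + \frac{1}{- \frac{7031}{3} + 1521 + 1482} = -22112 + \frac{1}{\frac{1978}{3}} = -22112 + \frac{3}{1978} = - \frac{43737533}{1978}$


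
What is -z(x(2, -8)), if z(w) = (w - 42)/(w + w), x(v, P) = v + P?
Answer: -4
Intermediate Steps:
x(v, P) = P + v
z(w) = (-42 + w)/(2*w) (z(w) = (-42 + w)/((2*w)) = (-42 + w)*(1/(2*w)) = (-42 + w)/(2*w))
-z(x(2, -8)) = -(-42 + (-8 + 2))/(2*(-8 + 2)) = -(-42 - 6)/(2*(-6)) = -(-1)*(-48)/(2*6) = -1*4 = -4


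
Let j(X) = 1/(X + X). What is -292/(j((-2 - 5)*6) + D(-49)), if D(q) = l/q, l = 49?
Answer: 24528/85 ≈ 288.56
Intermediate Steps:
D(q) = 49/q
j(X) = 1/(2*X)
-292/(j((-2 - 5)*6) + D(-49)) = -292/(1/(2*(((-2 - 5)*6))) + 49/(-49)) = -292/(1/(2*((-7*6))) + 49*(-1/49)) = -292/((1/2)/(-42) - 1) = -292/((1/2)*(-1/42) - 1) = -292/(-1/84 - 1) = -292/(-85/84) = -292*(-84/85) = 24528/85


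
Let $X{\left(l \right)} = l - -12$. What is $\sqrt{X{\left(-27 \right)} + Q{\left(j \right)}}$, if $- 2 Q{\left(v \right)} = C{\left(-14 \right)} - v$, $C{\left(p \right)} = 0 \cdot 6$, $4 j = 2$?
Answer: $\frac{i \sqrt{59}}{2} \approx 3.8406 i$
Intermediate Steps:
$j = \frac{1}{2}$ ($j = \frac{1}{4} \cdot 2 = \frac{1}{2} \approx 0.5$)
$C{\left(p \right)} = 0$
$Q{\left(v \right)} = \frac{v}{2}$ ($Q{\left(v \right)} = - \frac{0 - v}{2} = - \frac{\left(-1\right) v}{2} = \frac{v}{2}$)
$X{\left(l \right)} = 12 + l$ ($X{\left(l \right)} = l + 12 = 12 + l$)
$\sqrt{X{\left(-27 \right)} + Q{\left(j \right)}} = \sqrt{\left(12 - 27\right) + \frac{1}{2} \cdot \frac{1}{2}} = \sqrt{-15 + \frac{1}{4}} = \sqrt{- \frac{59}{4}} = \frac{i \sqrt{59}}{2}$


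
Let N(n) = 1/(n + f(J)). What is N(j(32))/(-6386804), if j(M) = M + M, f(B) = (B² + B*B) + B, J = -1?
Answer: -1/415142260 ≈ -2.4088e-9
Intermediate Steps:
f(B) = B + 2*B² (f(B) = (B² + B²) + B = 2*B² + B = B + 2*B²)
j(M) = 2*M
N(n) = 1/(1 + n) (N(n) = 1/(n - (1 + 2*(-1))) = 1/(n - (1 - 2)) = 1/(n - 1*(-1)) = 1/(n + 1) = 1/(1 + n))
N(j(32))/(-6386804) = 1/((1 + 2*32)*(-6386804)) = -1/6386804/(1 + 64) = -1/6386804/65 = (1/65)*(-1/6386804) = -1/415142260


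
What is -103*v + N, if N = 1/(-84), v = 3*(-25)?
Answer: 648899/84 ≈ 7725.0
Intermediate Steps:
v = -75
N = -1/84 ≈ -0.011905
-103*v + N = -103*(-75) - 1/84 = 7725 - 1/84 = 648899/84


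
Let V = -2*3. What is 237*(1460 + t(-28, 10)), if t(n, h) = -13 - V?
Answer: 344361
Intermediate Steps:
V = -6
t(n, h) = -7 (t(n, h) = -13 - 1*(-6) = -13 + 6 = -7)
237*(1460 + t(-28, 10)) = 237*(1460 - 7) = 237*1453 = 344361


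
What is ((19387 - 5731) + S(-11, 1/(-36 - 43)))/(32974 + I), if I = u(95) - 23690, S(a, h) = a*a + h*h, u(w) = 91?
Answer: 85982258/58509375 ≈ 1.4695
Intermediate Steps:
S(a, h) = a² + h²
I = -23599 (I = 91 - 23690 = -23599)
((19387 - 5731) + S(-11, 1/(-36 - 43)))/(32974 + I) = ((19387 - 5731) + ((-11)² + (1/(-36 - 43))²))/(32974 - 23599) = (13656 + (121 + (1/(-79))²))/9375 = (13656 + (121 + (-1/79)²))*(1/9375) = (13656 + (121 + 1/6241))*(1/9375) = (13656 + 755162/6241)*(1/9375) = (85982258/6241)*(1/9375) = 85982258/58509375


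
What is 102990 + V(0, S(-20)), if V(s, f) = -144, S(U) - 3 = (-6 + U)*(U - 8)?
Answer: 102846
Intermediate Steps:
S(U) = 3 + (-8 + U)*(-6 + U) (S(U) = 3 + (-6 + U)*(U - 8) = 3 + (-6 + U)*(-8 + U) = 3 + (-8 + U)*(-6 + U))
102990 + V(0, S(-20)) = 102990 - 144 = 102846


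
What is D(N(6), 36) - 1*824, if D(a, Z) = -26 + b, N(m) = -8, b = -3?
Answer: -853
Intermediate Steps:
D(a, Z) = -29 (D(a, Z) = -26 - 3 = -29)
D(N(6), 36) - 1*824 = -29 - 1*824 = -29 - 824 = -853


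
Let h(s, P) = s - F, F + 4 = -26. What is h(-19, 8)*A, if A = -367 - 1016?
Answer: -15213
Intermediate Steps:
F = -30 (F = -4 - 26 = -30)
A = -1383
h(s, P) = 30 + s (h(s, P) = s - 1*(-30) = s + 30 = 30 + s)
h(-19, 8)*A = (30 - 19)*(-1383) = 11*(-1383) = -15213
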